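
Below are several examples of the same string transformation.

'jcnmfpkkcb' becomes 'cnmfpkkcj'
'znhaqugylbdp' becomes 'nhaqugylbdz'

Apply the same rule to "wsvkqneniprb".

svkqneniprw

In each case the input is transformed by: delete the last character, then move the first character to the end.
For "wsvkqneniprb", step one produces "wsvkqnenipr"; step two turns that into "svkqneniprw".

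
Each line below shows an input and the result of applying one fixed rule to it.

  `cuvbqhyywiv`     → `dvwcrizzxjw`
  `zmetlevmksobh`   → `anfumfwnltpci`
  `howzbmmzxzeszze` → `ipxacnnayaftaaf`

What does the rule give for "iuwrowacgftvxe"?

The rule is to shift every letter 1 place forward in the alphabet (wrapping around).
For "iuwrowacgftvxe" the result is "jvxspxbdhguwyf".

jvxspxbdhguwyf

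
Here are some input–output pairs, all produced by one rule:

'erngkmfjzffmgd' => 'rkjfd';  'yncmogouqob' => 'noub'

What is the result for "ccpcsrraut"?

csa

In each case the input is transformed by: keep one character in every 3, starting at position 2 (positions 2nd, 5th, 8th, ...).
For "ccpcsrraut" the result is "csa".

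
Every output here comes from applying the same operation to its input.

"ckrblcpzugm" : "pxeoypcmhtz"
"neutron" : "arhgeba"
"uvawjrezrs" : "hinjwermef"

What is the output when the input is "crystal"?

pelfgny

What's happening: shift every letter 13 places forward in the alphabet (wrapping around) — i.e. ROT13.
Doing the same to "crystal": "pelfgny".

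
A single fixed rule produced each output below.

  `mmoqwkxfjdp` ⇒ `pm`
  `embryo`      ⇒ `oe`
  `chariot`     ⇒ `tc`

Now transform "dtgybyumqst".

td

The rule is to move the last character to the front, then keep only the first 2 characters.
Working it through for "dtgybyumqst": intermediate "tdtgybyumqs", final "td".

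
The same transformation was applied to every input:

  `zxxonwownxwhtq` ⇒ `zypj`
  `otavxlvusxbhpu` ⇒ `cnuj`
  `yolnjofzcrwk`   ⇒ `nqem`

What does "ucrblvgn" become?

tx

The rule is to shift every letter 2 places forward in the alphabet (wrapping around), then keep one character in every 3, starting at position 3 (positions 3rd, 6th, 9th, ...).
Applying that to "ucrblvgn" gives "tx".
(Check on "yolnjofzcrwk": → "aqnplqhbetym" → "nqem" ✓)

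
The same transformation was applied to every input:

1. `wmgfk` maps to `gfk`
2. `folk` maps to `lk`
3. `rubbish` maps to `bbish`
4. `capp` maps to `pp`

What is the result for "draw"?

aw

The rule is to delete the first 2 characters.
"draw" → "aw".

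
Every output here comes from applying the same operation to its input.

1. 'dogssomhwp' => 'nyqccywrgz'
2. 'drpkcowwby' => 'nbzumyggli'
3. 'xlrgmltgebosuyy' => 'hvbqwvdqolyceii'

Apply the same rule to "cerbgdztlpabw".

moblqnjdvzklg

The pattern: shift every letter 10 places forward in the alphabet (wrapping around).
For "cerbgdztlpabw" the result is "moblqnjdvzklg".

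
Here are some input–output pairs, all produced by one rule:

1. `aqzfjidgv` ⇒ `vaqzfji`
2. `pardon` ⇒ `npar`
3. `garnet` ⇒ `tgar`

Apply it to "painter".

Each output is the input with this applied: move the last character to the front, then delete the last 2 characters.
"painter" → "rpainte" → "rpain".

rpain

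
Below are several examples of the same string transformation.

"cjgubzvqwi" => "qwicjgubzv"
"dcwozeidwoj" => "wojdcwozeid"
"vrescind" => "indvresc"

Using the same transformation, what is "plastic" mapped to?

The transformation: move the last 3 characters to the front (rotate right by 3).
Doing the same to "plastic": "ticplas".

ticplas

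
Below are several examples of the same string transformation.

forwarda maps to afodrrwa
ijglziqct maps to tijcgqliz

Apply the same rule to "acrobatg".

Rule — swap the first and last characters, then take characters alternately from the front and the back (1st, last, 2nd, 2nd-last, ...).
Applying both steps to "acrobatg": "gcrobata", then "gactraob".

gactraob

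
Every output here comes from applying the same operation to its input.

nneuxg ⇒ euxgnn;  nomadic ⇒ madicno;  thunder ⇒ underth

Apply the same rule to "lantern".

In each case the input is transformed by: move the first 2 characters to the end (rotate left by 2).
For "lantern" the result is "nternla".

nternla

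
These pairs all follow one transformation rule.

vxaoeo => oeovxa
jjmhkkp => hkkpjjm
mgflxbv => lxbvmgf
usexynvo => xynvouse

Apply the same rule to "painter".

Looking at the pairs, the operation is to move the first 3 characters to the end (rotate left by 3).
So "painter" becomes "nterpai".

nterpai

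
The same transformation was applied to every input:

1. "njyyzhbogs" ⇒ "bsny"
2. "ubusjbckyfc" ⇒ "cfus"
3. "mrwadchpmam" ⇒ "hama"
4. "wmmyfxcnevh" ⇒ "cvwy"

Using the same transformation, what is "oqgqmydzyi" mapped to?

dioq

Looking at the pairs, the operation is to keep one character in every 3, starting at position 1 (positions 1st, 4th, 7th, ...), then move the last 2 characters to the front (rotate right by 2).
On "oqgqmydzyi" that produces "dioq".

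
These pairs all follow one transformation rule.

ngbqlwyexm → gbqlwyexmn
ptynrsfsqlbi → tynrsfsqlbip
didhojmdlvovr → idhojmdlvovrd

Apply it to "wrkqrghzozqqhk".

rkqrghzozqqhkw

In each case the input is transformed by: move the first character to the end.
For "wrkqrghzozqqhk" the result is "rkqrghzozqqhkw".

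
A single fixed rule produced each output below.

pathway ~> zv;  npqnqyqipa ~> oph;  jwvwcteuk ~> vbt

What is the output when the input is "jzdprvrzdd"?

The rule is to shift every letter 1 place backward in the alphabet (wrapping around), then keep one character in every 3, starting at position 2 (positions 2nd, 5th, 8th, ...).
Working it through for "jzdprvrzdd": intermediate "iycoquqycc", final "yqy".

yqy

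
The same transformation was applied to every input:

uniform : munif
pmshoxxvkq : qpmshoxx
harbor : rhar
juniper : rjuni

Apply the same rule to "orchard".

dorch

In each case the input is transformed by: move the last character to the front, then delete the last 2 characters.
Starting from "orchard": after the first operation, "dorchar"; after the second, "dorch".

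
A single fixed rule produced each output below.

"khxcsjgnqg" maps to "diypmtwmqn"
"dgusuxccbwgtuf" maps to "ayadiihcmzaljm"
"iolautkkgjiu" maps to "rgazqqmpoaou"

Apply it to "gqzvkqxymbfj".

fbqwdeshlpmw

Each output is the input with this applied: shift every letter 6 places forward in the alphabet (wrapping around), then move the first 2 characters to the end (rotate left by 2).
For "gqzvkqxymbfj" the result is "fbqwdeshlpmw".
(Check on "khxcsjgnqg": → "qndiypmtwm" → "diypmtwmqn" ✓)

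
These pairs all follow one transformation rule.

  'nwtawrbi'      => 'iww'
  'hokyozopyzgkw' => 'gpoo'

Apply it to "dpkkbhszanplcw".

wpzbp

The transformation: keep one character in every 3, starting at position 2 (positions 2nd, 5th, 8th, ...), then reverse the string.
Applying both steps to "dpkkbhszanplcw": "pbzpw", then "wpzbp".
(Check on "nwtawrbi": → "wwi" → "iww" ✓)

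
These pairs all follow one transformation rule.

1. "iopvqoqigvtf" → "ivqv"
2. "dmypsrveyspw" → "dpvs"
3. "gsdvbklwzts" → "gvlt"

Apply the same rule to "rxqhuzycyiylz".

rhyiz

The transformation: keep one character in every 3, starting at position 1 (positions 1st, 4th, 7th, ...).
For "rxqhuzycyiylz" the result is "rhyiz".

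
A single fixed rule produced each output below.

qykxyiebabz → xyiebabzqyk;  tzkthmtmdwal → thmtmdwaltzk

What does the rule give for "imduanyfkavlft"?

In each case the input is transformed by: move the first 3 characters to the end (rotate left by 3).
"imduanyfkavlft" → "uanyfkavlftimd".

uanyfkavlftimd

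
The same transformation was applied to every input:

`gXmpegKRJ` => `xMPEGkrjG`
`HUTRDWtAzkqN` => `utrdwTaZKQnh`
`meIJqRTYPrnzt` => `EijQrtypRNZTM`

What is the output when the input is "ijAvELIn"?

JaVeliNI

What's happening: move the first character to the end, then flip the case of every letter.
Starting from "ijAvELIn": after the first operation, "jAvELIni"; after the second, "JaVeliNI".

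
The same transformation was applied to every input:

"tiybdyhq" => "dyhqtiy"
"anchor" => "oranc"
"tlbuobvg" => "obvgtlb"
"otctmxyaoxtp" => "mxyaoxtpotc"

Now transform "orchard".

The pattern: move the first 3 characters to the end (rotate left by 3), then delete the first character.
"orchard" → "ardorc".
(Check on "tiybdyhq": → "bdyhqtiy" → "dyhqtiy" ✓)

ardorc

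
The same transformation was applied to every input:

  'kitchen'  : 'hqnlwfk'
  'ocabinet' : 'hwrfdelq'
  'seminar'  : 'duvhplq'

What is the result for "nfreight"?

Each output is the input with this applied: move the last 2 characters to the front (rotate right by 2), then shift every letter 3 places forward in the alphabet (wrapping around).
"nfreight" → "htnfreig" → "kwqiuhlj".

kwqiuhlj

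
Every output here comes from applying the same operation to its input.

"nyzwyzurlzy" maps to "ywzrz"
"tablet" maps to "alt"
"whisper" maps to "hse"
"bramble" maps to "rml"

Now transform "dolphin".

What's happening: keep every other character starting from the second (positions 2nd, 4th, 6th, ...).
"dolphin" → "opi".

opi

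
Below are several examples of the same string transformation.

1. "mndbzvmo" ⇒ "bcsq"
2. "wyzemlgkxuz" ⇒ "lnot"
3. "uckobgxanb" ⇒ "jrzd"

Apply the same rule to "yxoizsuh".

Rule — shift every letter 11 places backward in the alphabet (wrapping around), then keep only the first 4 characters.
"yxoizsuh" → "nmdxohjw" → "nmdx".
(Check on "wyzemlgkxuz": → "lnotbavzmjo" → "lnot" ✓)

nmdx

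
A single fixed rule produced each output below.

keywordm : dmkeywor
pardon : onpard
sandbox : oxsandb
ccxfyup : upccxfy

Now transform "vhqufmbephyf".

yfvhqufmbeph

Each output is the input with this applied: move the last 2 characters to the front (rotate right by 2).
Applying that to "vhqufmbephyf" gives "yfvhqufmbeph".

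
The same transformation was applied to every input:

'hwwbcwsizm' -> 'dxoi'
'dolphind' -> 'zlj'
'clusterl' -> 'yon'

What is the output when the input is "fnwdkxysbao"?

bzuw

Looking at the pairs, the operation is to keep one character in every 3, starting at position 1 (positions 1st, 4th, 7th, ...), then shift every letter 4 places backward in the alphabet (wrapping around).
So "fnwdkxysbao" becomes "bzuw".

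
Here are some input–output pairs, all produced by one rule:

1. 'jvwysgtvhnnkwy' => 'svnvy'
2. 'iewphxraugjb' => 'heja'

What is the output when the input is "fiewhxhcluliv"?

The transformation: keep one character in every 3, starting at position 2 (positions 2nd, 5th, 8th, ...), then swap each adjacent pair of characters (1↔2, 3↔4, ...).
So "fiewhxhcluliv" becomes "hilc".
(Check on "jvwysgtvhnnkwy": → "vsvny" → "svnvy" ✓)

hilc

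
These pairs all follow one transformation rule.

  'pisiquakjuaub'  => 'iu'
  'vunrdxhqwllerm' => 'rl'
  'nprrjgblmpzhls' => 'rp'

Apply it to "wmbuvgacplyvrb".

What's happening: keep one character in every 3, starting at position 1 (positions 1st, 4th, 7th, ...), then keep every other character starting from the second (positions 2nd, 4th, 6th, ...).
Starting from "wmbuvgacplyvrb": after the first operation, "wualr"; after the second, "ul".
(Check on "nprrjgblmpzhls": → "nrbpl" → "rp" ✓)

ul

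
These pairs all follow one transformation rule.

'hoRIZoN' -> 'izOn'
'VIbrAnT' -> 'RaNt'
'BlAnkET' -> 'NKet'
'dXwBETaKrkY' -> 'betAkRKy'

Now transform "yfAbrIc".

BRiC

Looking at the pairs, the operation is to delete the first 3 characters, then flip the case of every letter.
For "yfAbrIc" the result is "BRiC".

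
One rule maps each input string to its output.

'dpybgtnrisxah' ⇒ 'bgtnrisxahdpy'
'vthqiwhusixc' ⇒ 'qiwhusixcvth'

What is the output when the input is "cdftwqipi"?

Looking at the pairs, the operation is to move the first 3 characters to the end (rotate left by 3).
"cdftwqipi" → "twqipicdf".

twqipicdf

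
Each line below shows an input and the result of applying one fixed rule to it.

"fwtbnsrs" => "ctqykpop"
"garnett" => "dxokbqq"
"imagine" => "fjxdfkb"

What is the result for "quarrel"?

The pattern: shift every letter 3 places backward in the alphabet (wrapping around).
"quarrel" → "nrxoobi".

nrxoobi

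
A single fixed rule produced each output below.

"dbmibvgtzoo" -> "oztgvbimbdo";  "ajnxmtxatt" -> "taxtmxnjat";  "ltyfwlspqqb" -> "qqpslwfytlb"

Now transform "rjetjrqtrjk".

jrtqrjtejrk

Rule — reverse the string, then move the first character to the end.
Starting from "rjetjrqtrjk": after the first operation, "kjrtqrjtejr"; after the second, "jrtqrjtejrk".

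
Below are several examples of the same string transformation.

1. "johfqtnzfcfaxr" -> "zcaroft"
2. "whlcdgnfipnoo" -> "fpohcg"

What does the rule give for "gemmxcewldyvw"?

wdvemc

What's happening: keep every other character starting from the second (positions 2nd, 4th, 6th, ...), then move the first 3 characters to the end (rotate left by 3).
Starting from "gemmxcewldyvw": after the first operation, "emcwdv"; after the second, "wdvemc".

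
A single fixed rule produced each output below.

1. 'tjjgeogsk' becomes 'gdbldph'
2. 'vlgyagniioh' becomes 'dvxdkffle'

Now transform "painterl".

In each case the input is transformed by: shift every letter 3 places backward in the alphabet (wrapping around), then delete the first 2 characters.
"painterl" → "fkqboi".
(Check on "vlgyagniioh": → "sidvxdkffle" → "dvxdkffle" ✓)

fkqboi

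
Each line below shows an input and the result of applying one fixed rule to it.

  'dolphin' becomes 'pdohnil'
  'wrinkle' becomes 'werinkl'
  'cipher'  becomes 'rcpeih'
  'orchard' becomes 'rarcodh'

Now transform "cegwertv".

The transformation: sort the characters into reverse alphabetical order, then take characters alternately from the front and the back (1st, last, 2nd, 2nd-last, ...).
"cegwertv" → "wvtrgeec" → "wcveterg".

wcveterg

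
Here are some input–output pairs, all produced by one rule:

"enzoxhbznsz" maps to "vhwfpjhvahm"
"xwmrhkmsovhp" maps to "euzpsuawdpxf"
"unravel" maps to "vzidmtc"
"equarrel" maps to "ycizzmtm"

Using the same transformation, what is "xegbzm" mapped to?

Looking at the pairs, the operation is to shift every letter 8 places forward in the alphabet (wrapping around), then move the first character to the end.
On "xegbzm": the first step gives "fmojhu", and the second then gives "mojhuf".

mojhuf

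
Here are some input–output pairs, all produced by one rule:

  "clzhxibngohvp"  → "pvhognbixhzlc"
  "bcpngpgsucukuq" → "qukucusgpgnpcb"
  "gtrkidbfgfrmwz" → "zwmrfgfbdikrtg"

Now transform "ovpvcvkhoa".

Looking at the pairs, the operation is to reverse the string.
On "ovpvcvkhoa" that produces "aohkvcvpvo".

aohkvcvpvo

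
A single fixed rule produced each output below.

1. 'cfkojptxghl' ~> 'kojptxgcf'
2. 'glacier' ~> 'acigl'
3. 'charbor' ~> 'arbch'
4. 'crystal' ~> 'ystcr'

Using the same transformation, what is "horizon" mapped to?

Looking at the pairs, the operation is to delete the last 2 characters, then move the first 2 characters to the end (rotate left by 2).
"horizon" → "horiz" → "rizho".

rizho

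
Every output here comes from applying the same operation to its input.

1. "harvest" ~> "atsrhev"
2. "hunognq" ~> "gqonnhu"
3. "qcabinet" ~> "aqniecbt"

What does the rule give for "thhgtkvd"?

Looking at the pairs, the operation is to sort the characters into reverse alphabetical order, then swap the first and last characters.
For "thhgtkvd", step one produces "vttkhhgd"; step two turns that into "dttkhhgv".

dttkhhgv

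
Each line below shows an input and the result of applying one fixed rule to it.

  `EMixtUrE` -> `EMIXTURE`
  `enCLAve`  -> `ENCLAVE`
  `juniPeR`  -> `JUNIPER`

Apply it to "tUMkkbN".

TUMKKBN

The pattern: convert every letter to uppercase.
So "tUMkkbN" becomes "TUMKKBN".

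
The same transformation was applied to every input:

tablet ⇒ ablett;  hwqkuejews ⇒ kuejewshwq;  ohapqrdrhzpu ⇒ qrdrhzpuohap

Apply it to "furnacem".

The pattern: move the last 2 characters to the front (rotate right by 2), then swap the front and back halves of the string.
Starting from "furnacem": after the first operation, "emfurnac"; after the second, "rnacemfu".
(Check on "ohapqrdrhzpu": → "puohapqrdrhz" → "qrdrhzpuohap" ✓)

rnacemfu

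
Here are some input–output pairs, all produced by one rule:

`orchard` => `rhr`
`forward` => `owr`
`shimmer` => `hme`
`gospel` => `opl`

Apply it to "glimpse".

lms

The transformation: keep every other character starting from the second (positions 2nd, 4th, 6th, ...).
Applying that to "glimpse" gives "lms".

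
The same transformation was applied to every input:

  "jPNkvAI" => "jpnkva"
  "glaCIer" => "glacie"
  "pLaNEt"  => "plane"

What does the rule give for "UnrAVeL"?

The transformation: delete the last character, then convert every letter to lowercase.
For "UnrAVeL", step one produces "UnrAVe"; step two turns that into "unrave".

unrave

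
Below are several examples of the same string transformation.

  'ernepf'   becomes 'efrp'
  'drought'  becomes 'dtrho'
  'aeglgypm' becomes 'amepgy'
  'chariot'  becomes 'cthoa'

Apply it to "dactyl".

dlay

Rule — take characters alternately from the front and the back (1st, last, 2nd, 2nd-last, ...), then delete the last 2 characters.
"dactyl" → "dlayct" → "dlay".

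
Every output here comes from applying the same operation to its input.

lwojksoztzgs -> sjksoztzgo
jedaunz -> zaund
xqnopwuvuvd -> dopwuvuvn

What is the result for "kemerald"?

The transformation: delete the first 2 characters, then swap the first and last characters.
Doing the same to "kemerald": "deralm".

deralm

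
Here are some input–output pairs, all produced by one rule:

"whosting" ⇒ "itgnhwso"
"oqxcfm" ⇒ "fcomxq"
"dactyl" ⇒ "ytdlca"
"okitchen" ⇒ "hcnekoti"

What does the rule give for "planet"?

enptal

The pattern: swap the front and back halves of the string, then swap each adjacent pair of characters (1↔2, 3↔4, ...).
Starting from "planet": after the first operation, "netpla"; after the second, "enptal".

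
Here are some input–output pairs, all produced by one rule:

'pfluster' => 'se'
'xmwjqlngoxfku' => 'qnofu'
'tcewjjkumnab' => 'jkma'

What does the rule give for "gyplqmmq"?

qm

Each output is the input with this applied: keep every other character starting from the first (positions 1st, 3rd, 5th, ...), then delete the first 2 characters.
For "gyplqmmq", step one produces "gpqm"; step two turns that into "qm".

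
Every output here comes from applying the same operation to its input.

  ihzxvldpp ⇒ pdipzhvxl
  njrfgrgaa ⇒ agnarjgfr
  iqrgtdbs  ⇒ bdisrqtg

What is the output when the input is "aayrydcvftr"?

tfaryayrcdv

In each case the input is transformed by: move the last 3 characters to the front (rotate right by 3), then swap each adjacent pair of characters (1↔2, 3↔4, ...).
Working it through for "aayrydcvftr": intermediate "ftraayrydcv", final "tfaryayrcdv".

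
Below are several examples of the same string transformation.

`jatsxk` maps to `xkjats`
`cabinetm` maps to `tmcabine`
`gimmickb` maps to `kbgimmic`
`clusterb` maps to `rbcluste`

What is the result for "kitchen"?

The transformation: move the last 2 characters to the front (rotate right by 2).
Doing the same to "kitchen": "enkitch".

enkitch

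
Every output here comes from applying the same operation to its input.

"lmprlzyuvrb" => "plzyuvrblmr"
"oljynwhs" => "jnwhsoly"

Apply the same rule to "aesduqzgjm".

The transformation: move the first 3 characters to the end (rotate left by 3), then swap the first and last characters.
Working it through for "aesduqzgjm": intermediate "duqzgjmaes", final "suqzgjmaed".

suqzgjmaed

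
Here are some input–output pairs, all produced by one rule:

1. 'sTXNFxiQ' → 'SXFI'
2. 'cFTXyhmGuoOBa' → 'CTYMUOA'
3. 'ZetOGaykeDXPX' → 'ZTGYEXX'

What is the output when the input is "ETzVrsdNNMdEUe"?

Looking at the pairs, the operation is to keep every other character starting from the first (positions 1st, 3rd, 5th, ...), then convert every letter to uppercase.
For "ETzVrsdNNMdEUe", step one produces "EzrdNdU"; step two turns that into "EZRDNDU".

EZRDNDU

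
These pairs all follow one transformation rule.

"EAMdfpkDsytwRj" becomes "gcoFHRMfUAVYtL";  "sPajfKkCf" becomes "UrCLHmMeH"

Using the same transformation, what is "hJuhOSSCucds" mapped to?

The transformation: flip the case of every letter, then shift every letter 2 places forward in the alphabet (wrapping around).
"hJuhOSSCucds" → "HjUHosscUCDS" → "JlWJquueWEFU".
(Check on "EAMdfpkDsytwRj": → "eamDFPKdSYTWrJ" → "gcoFHRMfUAVYtL" ✓)

JlWJquueWEFU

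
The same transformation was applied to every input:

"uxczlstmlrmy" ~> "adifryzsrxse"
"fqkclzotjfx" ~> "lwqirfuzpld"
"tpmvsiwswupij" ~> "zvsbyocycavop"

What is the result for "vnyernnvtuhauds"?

Each output is the input with this applied: shift every letter 6 places forward in the alphabet (wrapping around).
On "vnyernnvtuhauds" that produces "btekxttbzangajy".

btekxttbzangajy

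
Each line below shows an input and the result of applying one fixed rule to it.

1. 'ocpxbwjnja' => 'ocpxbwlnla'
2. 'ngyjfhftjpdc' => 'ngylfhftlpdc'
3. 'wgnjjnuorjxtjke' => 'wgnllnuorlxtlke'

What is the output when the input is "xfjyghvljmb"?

The rule is to replace every "j" with "l".
For "xfjyghvljmb" the result is "xflyghvllmb".

xflyghvllmb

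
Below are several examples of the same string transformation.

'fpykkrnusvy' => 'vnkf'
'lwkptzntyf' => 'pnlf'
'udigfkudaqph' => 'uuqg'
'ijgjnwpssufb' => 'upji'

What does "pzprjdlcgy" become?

yrpl

The transformation: keep one character in every 3, starting at position 1 (positions 1st, 4th, 7th, ...), then sort the characters into reverse alphabetical order.
Starting from "pzprjdlcgy": after the first operation, "prly"; after the second, "yrpl".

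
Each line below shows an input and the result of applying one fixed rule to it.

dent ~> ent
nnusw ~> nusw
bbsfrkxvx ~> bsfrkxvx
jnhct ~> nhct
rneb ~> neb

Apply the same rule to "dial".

ial

Each output is the input with this applied: delete the first character.
"dial" → "ial".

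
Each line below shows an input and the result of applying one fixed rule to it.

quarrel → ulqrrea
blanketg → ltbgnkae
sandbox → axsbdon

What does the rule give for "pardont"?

atpodnr

The pattern: swap each adjacent pair of characters (1↔2, 3↔4, ...), then take characters alternately from the front and the back (1st, last, 2nd, 2nd-last, ...).
Working it through for "pardont": intermediate "apdrnot", final "atpodnr".
(Check on "blanketg": → "lbnaekgt" → "ltbgnkae" ✓)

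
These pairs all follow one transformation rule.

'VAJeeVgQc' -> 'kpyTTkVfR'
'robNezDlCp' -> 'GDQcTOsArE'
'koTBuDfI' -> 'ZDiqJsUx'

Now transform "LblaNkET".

aQAPcZti

The rule is to shift every letter 11 places backward in the alphabet (wrapping around), then flip the case of every letter.
"LblaNkET" → "AqapCzTI" → "aQAPcZti".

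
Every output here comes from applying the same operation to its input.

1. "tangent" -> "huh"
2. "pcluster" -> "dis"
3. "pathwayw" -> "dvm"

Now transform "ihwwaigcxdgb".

The rule is to keep one character in every 3, starting at position 1 (positions 1st, 4th, 7th, ...), then shift every letter 12 places backward in the alphabet (wrapping around).
Starting from "ihwwaigcxdgb": after the first operation, "iwgd"; after the second, "wkur".

wkur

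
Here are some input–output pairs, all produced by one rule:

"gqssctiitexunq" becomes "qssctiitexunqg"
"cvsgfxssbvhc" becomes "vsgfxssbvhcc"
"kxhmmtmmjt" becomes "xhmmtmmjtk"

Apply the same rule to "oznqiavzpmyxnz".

Each output is the input with this applied: move the first character to the end.
On "oznqiavzpmyxnz" that produces "znqiavzpmyxnzo".

znqiavzpmyxnzo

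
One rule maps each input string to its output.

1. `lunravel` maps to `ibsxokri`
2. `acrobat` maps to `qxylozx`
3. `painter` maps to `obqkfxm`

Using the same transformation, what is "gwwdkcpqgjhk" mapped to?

The transformation: shift every letter 3 places backward in the alphabet (wrapping around), then reverse the string.
For "gwwdkcpqgjhk", step one produces "dttahzmndgeh"; step two turns that into "hegdnmzhattd".

hegdnmzhattd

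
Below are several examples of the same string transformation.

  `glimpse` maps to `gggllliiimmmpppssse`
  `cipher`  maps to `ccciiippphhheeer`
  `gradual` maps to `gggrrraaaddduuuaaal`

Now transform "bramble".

In each case the input is transformed by: repeat every character 3 times, then delete the last 2 characters.
"bramble" → "bbbrrraaammmbbbllleee" → "bbbrrraaammmbbbllle".

bbbrrraaammmbbbllle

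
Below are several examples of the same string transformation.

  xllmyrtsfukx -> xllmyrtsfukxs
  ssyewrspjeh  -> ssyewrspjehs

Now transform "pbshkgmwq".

pbshkgmwqs

The pattern: append "s".
For "pbshkgmwq" the result is "pbshkgmwqs".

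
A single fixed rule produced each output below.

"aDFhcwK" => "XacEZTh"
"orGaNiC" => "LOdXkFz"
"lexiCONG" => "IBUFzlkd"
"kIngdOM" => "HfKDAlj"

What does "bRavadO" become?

Each output is the input with this applied: flip the case of every letter, then shift every letter 3 places backward in the alphabet (wrapping around).
On "bRavadO": the first step gives "BrAVADo", and the second then gives "YoXSXAl".

YoXSXAl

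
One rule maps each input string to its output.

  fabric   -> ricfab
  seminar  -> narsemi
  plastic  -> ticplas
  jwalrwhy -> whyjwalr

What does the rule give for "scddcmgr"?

Rule — move the last 3 characters to the front (rotate right by 3).
Doing the same to "scddcmgr": "mgrscddc".

mgrscddc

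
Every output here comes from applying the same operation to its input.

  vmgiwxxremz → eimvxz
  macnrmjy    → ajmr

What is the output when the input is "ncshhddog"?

Rule — sort the characters into alphabetical order, then keep every other character starting from the first (positions 1st, 3rd, 5th, ...).
For "ncshhddog", step one produces "cddghhnos"; step two turns that into "cdhns".

cdhns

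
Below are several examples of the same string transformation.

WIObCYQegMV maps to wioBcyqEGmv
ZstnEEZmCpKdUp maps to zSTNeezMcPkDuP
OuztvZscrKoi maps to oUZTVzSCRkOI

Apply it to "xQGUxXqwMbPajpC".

The rule is to flip the case of every letter.
Doing the same to "xQGUxXqwMbPajpC": "XqguXxQWmBpAJPc".

XqguXxQWmBpAJPc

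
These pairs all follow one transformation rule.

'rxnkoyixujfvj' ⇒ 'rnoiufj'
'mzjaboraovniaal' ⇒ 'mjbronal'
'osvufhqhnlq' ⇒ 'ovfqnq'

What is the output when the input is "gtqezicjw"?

Rule — keep every other character starting from the first (positions 1st, 3rd, 5th, ...).
On "gtqezicjw" that produces "gqzcw".

gqzcw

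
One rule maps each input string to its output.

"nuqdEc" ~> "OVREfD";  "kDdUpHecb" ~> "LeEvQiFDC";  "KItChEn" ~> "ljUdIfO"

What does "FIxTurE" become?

gjYuVSf

The rule is to flip the case of every letter, then shift every letter 1 place forward in the alphabet (wrapping around).
Applying both steps to "FIxTurE": "fiXtURe", then "gjYuVSf".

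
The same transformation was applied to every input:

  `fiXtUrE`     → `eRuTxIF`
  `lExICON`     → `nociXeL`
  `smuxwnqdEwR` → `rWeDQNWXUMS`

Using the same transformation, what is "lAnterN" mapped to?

nRETNaL

What's happening: flip the case of every letter, then reverse the string.
So "lAnterN" becomes "nRETNaL".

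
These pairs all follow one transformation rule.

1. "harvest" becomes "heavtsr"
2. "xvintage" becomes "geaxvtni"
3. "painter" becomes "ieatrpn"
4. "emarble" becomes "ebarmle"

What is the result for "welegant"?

The transformation: sort the characters into reverse alphabetical order, then move the last 3 characters to the front (rotate right by 3).
Working it through for "welegant": intermediate "wtnlgeea", final "eeawtnlg".
(Check on "xvintage": → "xvtnigea" → "geaxvtni" ✓)

eeawtnlg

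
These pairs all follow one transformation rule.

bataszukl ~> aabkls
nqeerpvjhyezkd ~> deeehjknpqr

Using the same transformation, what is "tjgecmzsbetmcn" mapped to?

Rule — sort the characters into alphabetical order, then delete the last 3 characters.
On "tjgecmzsbetmcn": the first step gives "bcceegjmmnsttz", and the second then gives "bcceegjmmns".

bcceegjmmns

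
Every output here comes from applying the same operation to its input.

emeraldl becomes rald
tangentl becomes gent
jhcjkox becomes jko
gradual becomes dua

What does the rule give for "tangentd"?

gent

Looking at the pairs, the operation is to delete the last character, then delete the first 3 characters.
For "tangentd", step one produces "tangent"; step two turns that into "gent".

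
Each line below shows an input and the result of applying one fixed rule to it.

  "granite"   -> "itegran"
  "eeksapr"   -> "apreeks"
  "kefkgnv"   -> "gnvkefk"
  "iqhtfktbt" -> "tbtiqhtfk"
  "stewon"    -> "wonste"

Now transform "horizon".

The transformation: move the last 3 characters to the front (rotate right by 3).
For "horizon" the result is "zonhori".

zonhori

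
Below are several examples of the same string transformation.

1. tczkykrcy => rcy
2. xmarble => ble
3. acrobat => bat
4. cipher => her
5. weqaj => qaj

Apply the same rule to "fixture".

ure

The transformation: keep only the last 3 characters.
Doing the same to "fixture": "ure".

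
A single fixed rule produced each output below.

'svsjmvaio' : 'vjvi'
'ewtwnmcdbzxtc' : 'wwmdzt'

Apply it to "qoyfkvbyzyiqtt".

The transformation: keep every other character starting from the second (positions 2nd, 4th, 6th, ...).
On "qoyfkvbyzyiqtt" that produces "ofvyyqt".

ofvyyqt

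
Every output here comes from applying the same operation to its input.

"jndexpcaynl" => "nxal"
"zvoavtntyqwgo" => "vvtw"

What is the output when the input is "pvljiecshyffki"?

Rule — keep one character in every 3, starting at position 2 (positions 2nd, 5th, 8th, ...).
So "pvljiecshyffki" becomes "visfi".

visfi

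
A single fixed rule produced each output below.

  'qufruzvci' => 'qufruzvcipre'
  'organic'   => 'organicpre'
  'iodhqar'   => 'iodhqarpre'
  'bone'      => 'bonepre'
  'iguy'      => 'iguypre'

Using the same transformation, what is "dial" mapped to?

dialpre

In each case the input is transformed by: append "pre".
Doing the same to "dial": "dialpre".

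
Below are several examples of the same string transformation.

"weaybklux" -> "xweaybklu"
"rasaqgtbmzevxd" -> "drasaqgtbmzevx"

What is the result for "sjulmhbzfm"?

msjulmhbzf

The rule is to move the last character to the front.
"sjulmhbzfm" → "msjulmhbzf".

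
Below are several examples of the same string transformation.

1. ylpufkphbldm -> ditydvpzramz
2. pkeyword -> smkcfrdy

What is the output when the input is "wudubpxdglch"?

The transformation: shift every letter 12 places backward in the alphabet (wrapping around), then move the first 2 characters to the end (rotate left by 2).
Working it through for "wudubpxdglch": intermediate "kiripdlruzqv", final "ripdlruzqvki".

ripdlruzqvki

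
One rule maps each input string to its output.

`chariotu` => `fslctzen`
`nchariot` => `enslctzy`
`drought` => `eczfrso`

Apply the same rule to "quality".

What's happening: shift every letter 11 places forward in the alphabet (wrapping around), then swap the first and last characters.
On "quality": the first step gives "bflwtej", and the second then gives "jflwteb".

jflwteb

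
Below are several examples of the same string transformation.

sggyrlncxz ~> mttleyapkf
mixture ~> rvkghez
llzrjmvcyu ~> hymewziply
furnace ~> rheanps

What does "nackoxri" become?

vnpxbkea

Each output is the input with this applied: swap the first and last characters, then shift every letter 13 places forward in the alphabet (wrapping around) — i.e. ROT13.
On "nackoxri": the first step gives "iackoxrn", and the second then gives "vnpxbkea".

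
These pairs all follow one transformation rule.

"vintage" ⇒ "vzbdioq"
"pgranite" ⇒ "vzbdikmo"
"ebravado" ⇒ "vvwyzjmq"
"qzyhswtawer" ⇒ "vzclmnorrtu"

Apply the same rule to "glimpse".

zbdghkn

What's happening: sort the characters into alphabetical order, then shift every letter 5 places backward in the alphabet (wrapping around).
Applying both steps to "glimpse": "egilmps", then "zbdghkn".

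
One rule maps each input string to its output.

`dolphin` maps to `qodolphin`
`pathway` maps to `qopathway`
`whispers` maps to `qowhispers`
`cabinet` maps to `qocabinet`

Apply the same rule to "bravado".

Each output is the input with this applied: prepend "qo".
For "bravado" the result is "qobravado".

qobravado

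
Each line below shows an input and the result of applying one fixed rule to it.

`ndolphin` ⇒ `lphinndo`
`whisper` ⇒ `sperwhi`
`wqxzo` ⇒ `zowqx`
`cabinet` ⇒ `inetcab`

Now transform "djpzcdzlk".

What's happening: move the first 3 characters to the end (rotate left by 3).
Doing the same to "djpzcdzlk": "zcdzlkdjp".

zcdzlkdjp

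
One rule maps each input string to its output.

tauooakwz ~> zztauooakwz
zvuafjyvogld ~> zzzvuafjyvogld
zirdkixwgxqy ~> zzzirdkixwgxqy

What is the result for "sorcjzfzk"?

zzsorcjzfzk

Each output is the input with this applied: prepend "zz".
Applying that to "sorcjzfzk" gives "zzsorcjzfzk".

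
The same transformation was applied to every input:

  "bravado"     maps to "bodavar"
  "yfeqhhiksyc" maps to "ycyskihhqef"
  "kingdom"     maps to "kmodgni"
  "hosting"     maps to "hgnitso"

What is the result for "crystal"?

clatsyr

The pattern: reverse the string, then move the last character to the front.
On "crystal": the first step gives "latsyrc", and the second then gives "clatsyr".
(Check on "kingdom": → "modgnik" → "kmodgni" ✓)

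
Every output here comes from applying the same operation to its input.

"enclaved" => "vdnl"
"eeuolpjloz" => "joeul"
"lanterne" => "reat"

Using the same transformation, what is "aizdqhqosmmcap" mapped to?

smaazqq

The transformation: swap the front and back halves of the string, then keep every other character starting from the second (positions 2nd, 4th, 6th, ...).
For "aizdqhqosmmcap", step one produces "osmmcapaizdqhq"; step two turns that into "smaazqq".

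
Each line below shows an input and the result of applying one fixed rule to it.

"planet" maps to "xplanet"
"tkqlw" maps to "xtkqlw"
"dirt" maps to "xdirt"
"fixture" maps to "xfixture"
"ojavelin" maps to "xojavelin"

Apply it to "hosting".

The pattern: prepend "x".
"hosting" → "xhosting".

xhosting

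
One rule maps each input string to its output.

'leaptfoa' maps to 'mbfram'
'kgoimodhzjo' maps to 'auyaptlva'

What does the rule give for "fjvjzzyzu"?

Each output is the input with this applied: shift every letter 12 places forward in the alphabet (wrapping around), then delete the first 2 characters.
For "fjvjzzyzu", step one produces "rvhvllklg"; step two turns that into "hvllklg".
(Check on "leaptfoa": → "xqmbfram" → "mbfram" ✓)

hvllklg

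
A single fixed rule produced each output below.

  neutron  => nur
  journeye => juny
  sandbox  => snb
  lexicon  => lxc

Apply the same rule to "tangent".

Each output is the input with this applied: swap each adjacent pair of characters (1↔2, 3↔4, ...), then keep every other character starting from the second (positions 2nd, 4th, 6th, ...).
On "tangent": the first step gives "atgnnet", and the second then gives "tne".

tne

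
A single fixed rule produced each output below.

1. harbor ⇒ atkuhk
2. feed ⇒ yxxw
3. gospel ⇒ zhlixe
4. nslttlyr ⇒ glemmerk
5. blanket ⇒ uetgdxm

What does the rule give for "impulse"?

Rule — shift every letter 7 places backward in the alphabet (wrapping around).
On "impulse" that produces "bfinelx".

bfinelx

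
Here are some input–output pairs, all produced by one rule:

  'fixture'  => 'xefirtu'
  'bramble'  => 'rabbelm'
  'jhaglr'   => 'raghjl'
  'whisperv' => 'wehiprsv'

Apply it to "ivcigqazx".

Looking at the pairs, the operation is to sort the characters into alphabetical order, then move the last character to the front.
For "ivcigqazx", step one produces "acgiiqvxz"; step two turns that into "zacgiiqvx".

zacgiiqvx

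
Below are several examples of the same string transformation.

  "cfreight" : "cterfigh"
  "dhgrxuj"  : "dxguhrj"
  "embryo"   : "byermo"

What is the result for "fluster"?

Looking at the pairs, the operation is to sort the characters into alphabetical order, then take characters alternately from the front and the back (1st, last, 2nd, 2nd-last, ...).
For "fluster", step one produces "eflrstu"; step two turns that into "euftlsr".
(Check on "dhgrxuj": → "dghjrux" → "dxguhrj" ✓)

euftlsr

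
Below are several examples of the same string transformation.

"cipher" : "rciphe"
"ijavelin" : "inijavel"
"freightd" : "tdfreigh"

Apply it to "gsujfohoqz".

oqzgsujfoh

In each case the input is transformed by: swap the front and back halves of the string, then move the first 2 characters to the end (rotate left by 2).
Applying both steps to "gsujfohoqz": "ohoqzgsujf", then "oqzgsujfoh".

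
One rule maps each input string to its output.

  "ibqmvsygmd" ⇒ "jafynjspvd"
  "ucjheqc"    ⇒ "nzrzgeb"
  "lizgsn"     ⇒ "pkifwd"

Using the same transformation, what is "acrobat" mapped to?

What's happening: shift every letter 3 places backward in the alphabet (wrapping around), then move the last 2 characters to the front (rotate right by 2).
Working it through for "acrobat": intermediate "xzolyxq", final "xqxzoly".

xqxzoly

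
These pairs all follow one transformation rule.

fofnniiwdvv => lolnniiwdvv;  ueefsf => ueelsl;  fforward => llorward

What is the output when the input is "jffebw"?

jllebw

The transformation: replace every "f" with "l".
"jffebw" → "jllebw".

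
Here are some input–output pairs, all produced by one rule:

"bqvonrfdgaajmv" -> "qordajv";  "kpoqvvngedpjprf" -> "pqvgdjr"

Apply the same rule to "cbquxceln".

Looking at the pairs, the operation is to keep every other character starting from the second (positions 2nd, 4th, 6th, ...).
So "cbquxceln" becomes "bucl".

bucl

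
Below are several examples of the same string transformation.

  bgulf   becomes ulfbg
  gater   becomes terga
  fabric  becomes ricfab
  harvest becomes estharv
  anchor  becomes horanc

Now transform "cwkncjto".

jtocwknc

Rule — move the last 3 characters to the front (rotate right by 3).
For "cwkncjto" the result is "jtocwknc".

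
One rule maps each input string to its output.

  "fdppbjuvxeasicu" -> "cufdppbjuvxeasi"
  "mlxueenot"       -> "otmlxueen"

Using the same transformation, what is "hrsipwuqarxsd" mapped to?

sdhrsipwuqarx

The pattern: move the last 2 characters to the front (rotate right by 2).
"hrsipwuqarxsd" → "sdhrsipwuqarx".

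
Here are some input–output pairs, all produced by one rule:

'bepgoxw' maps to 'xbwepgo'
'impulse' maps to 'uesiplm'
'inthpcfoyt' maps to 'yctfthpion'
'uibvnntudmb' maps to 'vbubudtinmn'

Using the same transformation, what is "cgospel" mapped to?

Rule — sort the characters into reverse alphabetical order, then take characters alternately from the front and the back (1st, last, 2nd, 2nd-last, ...).
Applying both steps to "cgospel": "spolgec", then "scpeogl".
(Check on "bepgoxw": → "xwpogeb" → "xbwepgo" ✓)

scpeogl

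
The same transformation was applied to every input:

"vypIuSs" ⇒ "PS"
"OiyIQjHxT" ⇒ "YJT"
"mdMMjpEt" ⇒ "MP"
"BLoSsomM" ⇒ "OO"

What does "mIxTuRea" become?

Looking at the pairs, the operation is to keep one character in every 3, starting at position 3 (positions 3rd, 6th, 9th, ...), then convert every letter to uppercase.
"mIxTuRea" → "xR" → "XR".

XR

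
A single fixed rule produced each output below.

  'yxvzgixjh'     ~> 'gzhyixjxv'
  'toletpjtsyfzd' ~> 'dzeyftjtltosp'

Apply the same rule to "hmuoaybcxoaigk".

ayaxbucogohmik

The transformation: sort the characters into alphabetical order, then take characters alternately from the front and the back (1st, last, 2nd, 2nd-last, ...).
For "hmuoaybcxoaigk", step one produces "aabcghikmoouxy"; step two turns that into "ayaxbucogohmik".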